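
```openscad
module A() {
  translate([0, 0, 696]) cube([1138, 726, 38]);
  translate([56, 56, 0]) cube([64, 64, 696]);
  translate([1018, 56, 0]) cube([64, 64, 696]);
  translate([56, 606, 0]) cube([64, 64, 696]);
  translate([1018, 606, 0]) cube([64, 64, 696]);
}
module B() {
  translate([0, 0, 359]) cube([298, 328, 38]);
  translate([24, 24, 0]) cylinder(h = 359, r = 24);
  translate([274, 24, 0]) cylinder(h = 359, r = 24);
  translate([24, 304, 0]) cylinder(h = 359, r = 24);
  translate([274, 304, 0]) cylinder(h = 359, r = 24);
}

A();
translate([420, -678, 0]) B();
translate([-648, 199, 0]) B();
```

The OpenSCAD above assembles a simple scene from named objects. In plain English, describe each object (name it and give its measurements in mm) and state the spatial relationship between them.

A is a rectangular dining table. The top is 1138×726×38 mm with its upper surface at z = 734 mm. It stands on four 64×64 mm square legs, each inset 56 mm from the nearest pair of top edges, running from the floor to the underside of the top.

B is a four-legged stool. The seat is a 298×328×38 mm slab whose top surface is at z = 397 mm; four round legs, each 48 mm in diameter, run from the floor (z = 0) to the underside of the seat, each leg's axis is inset half a diameter from the nearest pair of seat edges (so the leg's bounding box is flush with the corner).

Two stools sit around the table at the −y, −x sides.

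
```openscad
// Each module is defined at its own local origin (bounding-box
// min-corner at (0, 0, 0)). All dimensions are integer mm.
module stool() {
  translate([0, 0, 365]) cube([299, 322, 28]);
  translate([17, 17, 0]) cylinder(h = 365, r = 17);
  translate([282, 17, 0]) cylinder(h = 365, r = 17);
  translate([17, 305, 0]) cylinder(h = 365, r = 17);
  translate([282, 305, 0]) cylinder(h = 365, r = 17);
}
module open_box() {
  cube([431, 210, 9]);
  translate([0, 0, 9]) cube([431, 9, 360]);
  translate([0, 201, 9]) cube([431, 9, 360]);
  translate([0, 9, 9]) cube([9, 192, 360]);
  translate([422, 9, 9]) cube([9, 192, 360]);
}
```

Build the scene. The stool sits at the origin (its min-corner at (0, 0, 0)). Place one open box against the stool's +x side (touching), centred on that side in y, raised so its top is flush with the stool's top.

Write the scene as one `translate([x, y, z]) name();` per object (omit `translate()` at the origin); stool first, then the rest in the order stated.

stool();
translate([299, 56, 24]) open_box();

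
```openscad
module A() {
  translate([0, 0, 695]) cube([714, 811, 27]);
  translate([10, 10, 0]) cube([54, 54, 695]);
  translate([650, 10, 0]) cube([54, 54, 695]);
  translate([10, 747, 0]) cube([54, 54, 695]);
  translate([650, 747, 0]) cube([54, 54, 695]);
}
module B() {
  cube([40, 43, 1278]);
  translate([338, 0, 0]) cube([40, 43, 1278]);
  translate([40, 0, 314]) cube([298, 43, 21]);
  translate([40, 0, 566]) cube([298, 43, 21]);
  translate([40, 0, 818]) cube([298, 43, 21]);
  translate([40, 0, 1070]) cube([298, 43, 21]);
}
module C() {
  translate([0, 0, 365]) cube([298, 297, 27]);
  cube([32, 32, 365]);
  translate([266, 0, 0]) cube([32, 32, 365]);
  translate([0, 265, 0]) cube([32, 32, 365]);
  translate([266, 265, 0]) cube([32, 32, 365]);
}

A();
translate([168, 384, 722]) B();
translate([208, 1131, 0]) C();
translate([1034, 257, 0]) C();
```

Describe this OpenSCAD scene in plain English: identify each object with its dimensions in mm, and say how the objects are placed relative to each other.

A is a rectangular dining table. The top is 714×811×27 mm with its upper surface at z = 722 mm. It stands on four 54×54 mm square legs, each inset 10 mm from the nearest pair of top edges, running from the floor to the underside of the top.

B is a straight ladder. Two 40×43 mm vertical rails, 1278 mm tall, stand 378 mm apart (outside-to-outside) with their front faces coplanar on the −y side. 4 rungs, each 43 mm deep and 21 mm tall, span between the inner faces of the rails, front faces flush with the rails. The lowest rung's underside is at z = 314 mm and rungs are spaced 252 mm apart (underside to underside).

C is a simple wooden stool: a rectangular seat 298 mm (x) by 297 mm (y), 27 mm thick, top face at z = 392 mm, on four square legs, each 32×32 mm in cross-section. The legs rest on z = 0, each flush with a corner of the seat.

The ladder is on top of the table, centred. Two stools sit around the table at the +y, +x sides.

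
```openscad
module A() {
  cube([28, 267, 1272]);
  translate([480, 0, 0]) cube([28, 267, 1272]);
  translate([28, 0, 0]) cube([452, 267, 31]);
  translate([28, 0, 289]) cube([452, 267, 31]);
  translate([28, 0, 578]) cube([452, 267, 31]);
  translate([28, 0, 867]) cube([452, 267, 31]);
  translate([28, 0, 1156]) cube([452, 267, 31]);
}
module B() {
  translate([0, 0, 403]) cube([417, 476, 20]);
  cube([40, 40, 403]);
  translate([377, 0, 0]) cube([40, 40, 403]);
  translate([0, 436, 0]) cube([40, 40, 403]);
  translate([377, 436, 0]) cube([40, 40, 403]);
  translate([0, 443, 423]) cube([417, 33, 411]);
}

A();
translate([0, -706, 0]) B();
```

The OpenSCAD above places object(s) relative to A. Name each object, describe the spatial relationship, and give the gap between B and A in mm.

A is a bookshelf. B is a chair. The chair is on the floor beside the bookshelf on its −y side. The gap between the chair and the bookshelf is 230 mm.

The chair's nearest face is 230 mm from the bookshelf's −y face.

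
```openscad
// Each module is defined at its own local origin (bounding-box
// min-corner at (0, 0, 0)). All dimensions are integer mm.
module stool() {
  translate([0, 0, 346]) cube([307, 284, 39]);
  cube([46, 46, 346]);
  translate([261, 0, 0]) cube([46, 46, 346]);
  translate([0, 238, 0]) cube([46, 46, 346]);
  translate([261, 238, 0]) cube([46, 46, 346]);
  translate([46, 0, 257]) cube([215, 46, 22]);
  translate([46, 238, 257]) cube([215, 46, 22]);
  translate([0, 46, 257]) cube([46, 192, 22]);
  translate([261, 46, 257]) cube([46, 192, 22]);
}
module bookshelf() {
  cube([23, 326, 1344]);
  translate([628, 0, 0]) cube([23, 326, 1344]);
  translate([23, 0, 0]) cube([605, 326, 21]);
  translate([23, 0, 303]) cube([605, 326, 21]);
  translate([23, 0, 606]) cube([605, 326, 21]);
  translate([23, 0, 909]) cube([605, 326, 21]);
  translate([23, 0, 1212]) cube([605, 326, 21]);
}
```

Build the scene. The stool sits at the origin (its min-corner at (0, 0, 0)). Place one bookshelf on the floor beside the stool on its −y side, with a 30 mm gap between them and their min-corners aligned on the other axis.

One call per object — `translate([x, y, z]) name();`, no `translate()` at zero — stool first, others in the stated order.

stool();
translate([0, -356, 0]) bookshelf();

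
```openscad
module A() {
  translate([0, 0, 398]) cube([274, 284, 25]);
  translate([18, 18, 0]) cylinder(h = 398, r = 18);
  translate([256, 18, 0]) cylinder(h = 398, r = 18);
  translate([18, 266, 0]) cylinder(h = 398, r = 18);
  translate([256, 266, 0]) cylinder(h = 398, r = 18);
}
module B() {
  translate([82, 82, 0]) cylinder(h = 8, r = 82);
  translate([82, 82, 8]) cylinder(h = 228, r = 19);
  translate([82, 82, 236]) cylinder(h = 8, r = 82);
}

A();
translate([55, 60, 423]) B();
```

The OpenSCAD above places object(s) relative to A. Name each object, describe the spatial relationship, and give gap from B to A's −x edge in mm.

The spool's min-x is at 55; the stool's min-x is 0; gap = 55 mm.

A is a stool. B is a spool. The spool is on top of the stool, centred. The gap from the spool to the stool's −x edge is 55 mm.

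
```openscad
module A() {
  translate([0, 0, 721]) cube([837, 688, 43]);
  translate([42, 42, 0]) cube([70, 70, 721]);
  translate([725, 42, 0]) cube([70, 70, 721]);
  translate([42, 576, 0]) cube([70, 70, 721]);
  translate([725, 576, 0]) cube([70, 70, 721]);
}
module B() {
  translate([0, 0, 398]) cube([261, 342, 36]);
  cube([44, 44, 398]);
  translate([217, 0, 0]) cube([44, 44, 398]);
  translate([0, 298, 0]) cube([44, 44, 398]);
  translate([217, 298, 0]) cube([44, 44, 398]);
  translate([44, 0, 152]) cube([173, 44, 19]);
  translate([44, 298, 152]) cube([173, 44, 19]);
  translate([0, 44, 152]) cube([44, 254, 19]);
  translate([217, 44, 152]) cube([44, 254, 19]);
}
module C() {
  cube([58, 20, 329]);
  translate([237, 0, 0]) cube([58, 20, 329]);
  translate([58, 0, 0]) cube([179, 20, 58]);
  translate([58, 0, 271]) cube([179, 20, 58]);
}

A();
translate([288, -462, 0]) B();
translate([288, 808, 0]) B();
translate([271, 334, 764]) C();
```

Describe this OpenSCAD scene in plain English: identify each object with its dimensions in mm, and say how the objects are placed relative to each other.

A is a table with a 837×688 mm rectangular top, 43 mm thick, top surface at z = 764 mm, supported by four 70×70 mm square legs, each inset 42 mm from the nearest pair of top edges, running from the floor.

B is a simple wooden stool: a rectangular seat 261 mm (x) by 342 mm (y), 36 mm thick, top face at z = 434 mm, on four square legs, each 44×44 mm in cross-section. The legs rest on z = 0, each flush with a corner of the seat. Four stretchers, 44 mm wide and 19 mm tall, connect adjacent legs with their undersides at z = 152 mm, each running between the inner faces of the legs it joins and aligned with the legs' outer faces on the other axis.

C is a rectangular picture frame lying in the x–z plane (depth along y). The opening is 179 mm wide (x) by 213 mm tall (z), surrounded by a border 58 mm wide on all four sides. The frame is 20 mm deep and is made of two full-height vertical stiles with two horizontal rails fitted between them.

Two stools sit around the table at the −y, +y sides. The picture frame is on top of the table, centred.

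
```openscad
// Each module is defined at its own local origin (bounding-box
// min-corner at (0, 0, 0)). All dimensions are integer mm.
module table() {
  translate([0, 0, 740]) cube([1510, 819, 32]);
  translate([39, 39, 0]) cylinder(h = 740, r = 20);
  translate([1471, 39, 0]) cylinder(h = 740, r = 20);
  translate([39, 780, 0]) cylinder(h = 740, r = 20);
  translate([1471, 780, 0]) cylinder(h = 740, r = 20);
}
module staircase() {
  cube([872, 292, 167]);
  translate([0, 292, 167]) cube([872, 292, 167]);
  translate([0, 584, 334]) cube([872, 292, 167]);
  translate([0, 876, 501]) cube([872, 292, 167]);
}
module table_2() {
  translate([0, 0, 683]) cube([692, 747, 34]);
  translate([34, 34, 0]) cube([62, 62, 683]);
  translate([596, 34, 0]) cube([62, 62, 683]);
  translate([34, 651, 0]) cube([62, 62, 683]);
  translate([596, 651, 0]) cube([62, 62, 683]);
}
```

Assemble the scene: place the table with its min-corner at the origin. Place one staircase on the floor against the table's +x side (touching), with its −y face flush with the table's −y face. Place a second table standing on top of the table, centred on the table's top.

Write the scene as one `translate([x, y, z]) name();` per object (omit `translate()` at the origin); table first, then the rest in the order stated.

table();
translate([1510, 0, 0]) staircase();
translate([409, 36, 772]) table_2();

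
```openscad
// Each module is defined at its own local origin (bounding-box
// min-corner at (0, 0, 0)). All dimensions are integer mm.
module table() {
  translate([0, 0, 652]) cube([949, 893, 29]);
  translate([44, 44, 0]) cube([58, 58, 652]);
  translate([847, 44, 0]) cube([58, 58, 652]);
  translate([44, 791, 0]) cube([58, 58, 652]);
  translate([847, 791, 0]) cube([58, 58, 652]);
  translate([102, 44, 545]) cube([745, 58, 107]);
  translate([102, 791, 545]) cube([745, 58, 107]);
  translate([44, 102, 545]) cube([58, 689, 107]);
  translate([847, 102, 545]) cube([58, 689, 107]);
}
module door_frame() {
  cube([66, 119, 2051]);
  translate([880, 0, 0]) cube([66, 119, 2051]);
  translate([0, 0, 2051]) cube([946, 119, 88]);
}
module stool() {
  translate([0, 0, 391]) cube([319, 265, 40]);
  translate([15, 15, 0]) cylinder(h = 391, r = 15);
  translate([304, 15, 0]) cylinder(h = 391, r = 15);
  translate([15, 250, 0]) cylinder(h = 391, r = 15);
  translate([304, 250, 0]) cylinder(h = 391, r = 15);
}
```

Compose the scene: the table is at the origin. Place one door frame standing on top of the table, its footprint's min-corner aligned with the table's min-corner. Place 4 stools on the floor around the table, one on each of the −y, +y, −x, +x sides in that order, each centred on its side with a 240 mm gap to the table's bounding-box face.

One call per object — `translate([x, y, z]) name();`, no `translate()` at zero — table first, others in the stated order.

table();
translate([0, 0, 681]) door_frame();
translate([315, -505, 0]) stool();
translate([315, 1133, 0]) stool();
translate([-559, 314, 0]) stool();
translate([1189, 314, 0]) stool();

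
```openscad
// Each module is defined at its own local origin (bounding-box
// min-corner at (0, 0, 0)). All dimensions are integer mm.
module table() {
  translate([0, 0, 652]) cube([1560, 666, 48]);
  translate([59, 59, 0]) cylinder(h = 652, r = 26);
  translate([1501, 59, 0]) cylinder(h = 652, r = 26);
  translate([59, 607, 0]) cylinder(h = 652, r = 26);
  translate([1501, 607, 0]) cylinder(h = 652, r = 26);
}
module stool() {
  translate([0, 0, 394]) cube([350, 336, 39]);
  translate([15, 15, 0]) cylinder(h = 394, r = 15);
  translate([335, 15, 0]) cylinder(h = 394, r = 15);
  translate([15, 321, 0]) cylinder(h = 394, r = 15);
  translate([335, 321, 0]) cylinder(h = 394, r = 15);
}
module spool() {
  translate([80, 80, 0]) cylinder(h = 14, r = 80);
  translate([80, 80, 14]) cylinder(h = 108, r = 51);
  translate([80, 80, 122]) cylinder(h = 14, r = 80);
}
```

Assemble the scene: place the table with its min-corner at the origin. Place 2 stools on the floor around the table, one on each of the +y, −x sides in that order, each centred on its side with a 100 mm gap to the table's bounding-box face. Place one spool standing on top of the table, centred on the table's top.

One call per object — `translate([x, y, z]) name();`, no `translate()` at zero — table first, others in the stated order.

table();
translate([605, 766, 0]) stool();
translate([-450, 165, 0]) stool();
translate([700, 253, 700]) spool();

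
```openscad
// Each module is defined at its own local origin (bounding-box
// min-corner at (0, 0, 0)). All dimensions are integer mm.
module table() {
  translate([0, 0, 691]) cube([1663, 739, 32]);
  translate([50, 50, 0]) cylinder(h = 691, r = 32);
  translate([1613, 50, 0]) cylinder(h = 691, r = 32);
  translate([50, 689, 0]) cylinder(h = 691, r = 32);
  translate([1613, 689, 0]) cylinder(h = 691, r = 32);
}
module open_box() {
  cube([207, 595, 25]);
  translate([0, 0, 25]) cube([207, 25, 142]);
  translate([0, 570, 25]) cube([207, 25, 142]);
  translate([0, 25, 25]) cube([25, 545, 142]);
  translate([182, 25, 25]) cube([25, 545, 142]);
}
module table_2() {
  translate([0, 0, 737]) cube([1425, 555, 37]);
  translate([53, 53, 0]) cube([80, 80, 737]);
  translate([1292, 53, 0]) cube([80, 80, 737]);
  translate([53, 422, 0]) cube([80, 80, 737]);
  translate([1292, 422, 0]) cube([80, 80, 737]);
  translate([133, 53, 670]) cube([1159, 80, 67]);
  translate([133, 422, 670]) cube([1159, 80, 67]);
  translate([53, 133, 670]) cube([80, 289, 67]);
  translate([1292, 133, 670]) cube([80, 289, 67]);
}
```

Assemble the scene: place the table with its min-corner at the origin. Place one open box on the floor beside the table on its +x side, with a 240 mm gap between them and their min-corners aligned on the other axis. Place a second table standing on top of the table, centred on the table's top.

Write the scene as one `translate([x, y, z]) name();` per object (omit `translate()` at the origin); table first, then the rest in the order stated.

table();
translate([1903, 0, 0]) open_box();
translate([119, 92, 723]) table_2();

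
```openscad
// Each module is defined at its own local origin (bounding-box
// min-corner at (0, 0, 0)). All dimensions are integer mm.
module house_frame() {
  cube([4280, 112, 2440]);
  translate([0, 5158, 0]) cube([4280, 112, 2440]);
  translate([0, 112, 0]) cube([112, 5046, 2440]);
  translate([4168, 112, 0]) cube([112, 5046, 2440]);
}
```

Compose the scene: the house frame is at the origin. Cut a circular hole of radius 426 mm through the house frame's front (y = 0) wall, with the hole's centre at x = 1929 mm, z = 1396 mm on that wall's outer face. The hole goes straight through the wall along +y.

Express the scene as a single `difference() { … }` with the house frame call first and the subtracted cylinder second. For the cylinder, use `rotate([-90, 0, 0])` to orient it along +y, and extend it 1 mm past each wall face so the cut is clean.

difference() {
  house_frame();
  translate([1929, -1, 1396]) rotate([-90, 0, 0]) cylinder(h = 114, r = 426);
}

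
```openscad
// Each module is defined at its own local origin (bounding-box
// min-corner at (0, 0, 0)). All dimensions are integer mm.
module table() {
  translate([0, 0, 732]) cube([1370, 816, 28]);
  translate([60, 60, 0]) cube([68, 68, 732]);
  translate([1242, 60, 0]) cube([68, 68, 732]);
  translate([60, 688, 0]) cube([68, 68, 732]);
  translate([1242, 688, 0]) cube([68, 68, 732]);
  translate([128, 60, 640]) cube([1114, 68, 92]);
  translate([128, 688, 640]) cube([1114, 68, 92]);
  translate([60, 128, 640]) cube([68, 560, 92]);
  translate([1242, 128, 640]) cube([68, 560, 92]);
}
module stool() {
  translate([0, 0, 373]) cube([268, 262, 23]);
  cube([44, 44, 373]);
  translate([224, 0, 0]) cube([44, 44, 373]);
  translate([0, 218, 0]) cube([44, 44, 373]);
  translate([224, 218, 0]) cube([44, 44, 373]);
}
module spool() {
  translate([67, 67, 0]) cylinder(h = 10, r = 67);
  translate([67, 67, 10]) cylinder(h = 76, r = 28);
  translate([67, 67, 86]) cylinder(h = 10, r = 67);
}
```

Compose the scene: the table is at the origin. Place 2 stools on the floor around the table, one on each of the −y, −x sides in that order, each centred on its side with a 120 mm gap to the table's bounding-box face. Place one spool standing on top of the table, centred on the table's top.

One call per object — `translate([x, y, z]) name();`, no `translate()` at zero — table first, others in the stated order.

table();
translate([551, -382, 0]) stool();
translate([-388, 277, 0]) stool();
translate([618, 341, 760]) spool();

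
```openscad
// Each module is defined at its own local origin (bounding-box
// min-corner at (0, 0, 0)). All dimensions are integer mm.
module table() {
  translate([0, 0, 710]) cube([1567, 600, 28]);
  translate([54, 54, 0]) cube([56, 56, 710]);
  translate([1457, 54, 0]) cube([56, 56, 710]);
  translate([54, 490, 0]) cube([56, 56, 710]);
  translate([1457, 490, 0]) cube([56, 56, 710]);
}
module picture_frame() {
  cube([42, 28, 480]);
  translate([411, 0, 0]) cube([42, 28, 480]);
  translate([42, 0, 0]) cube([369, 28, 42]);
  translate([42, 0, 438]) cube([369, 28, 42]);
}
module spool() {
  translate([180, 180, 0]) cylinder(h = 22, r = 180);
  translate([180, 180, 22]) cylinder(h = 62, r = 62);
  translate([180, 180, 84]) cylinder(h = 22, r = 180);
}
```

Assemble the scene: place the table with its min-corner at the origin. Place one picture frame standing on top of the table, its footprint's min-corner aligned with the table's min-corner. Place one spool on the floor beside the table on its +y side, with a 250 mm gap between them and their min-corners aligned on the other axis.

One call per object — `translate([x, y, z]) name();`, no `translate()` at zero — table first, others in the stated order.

table();
translate([0, 0, 738]) picture_frame();
translate([0, 850, 0]) spool();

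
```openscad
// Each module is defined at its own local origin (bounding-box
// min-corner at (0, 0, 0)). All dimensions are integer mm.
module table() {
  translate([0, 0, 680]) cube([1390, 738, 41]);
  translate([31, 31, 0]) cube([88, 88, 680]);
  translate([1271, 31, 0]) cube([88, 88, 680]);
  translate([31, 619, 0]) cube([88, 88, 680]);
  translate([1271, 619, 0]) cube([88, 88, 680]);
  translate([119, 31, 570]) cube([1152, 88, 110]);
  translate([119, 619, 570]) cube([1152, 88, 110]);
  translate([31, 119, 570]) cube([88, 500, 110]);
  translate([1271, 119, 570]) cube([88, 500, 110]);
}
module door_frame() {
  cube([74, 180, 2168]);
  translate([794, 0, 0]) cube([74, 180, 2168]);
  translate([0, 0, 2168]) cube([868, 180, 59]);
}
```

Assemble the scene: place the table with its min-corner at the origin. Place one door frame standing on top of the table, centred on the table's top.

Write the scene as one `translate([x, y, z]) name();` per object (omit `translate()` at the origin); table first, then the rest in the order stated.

table();
translate([261, 279, 721]) door_frame();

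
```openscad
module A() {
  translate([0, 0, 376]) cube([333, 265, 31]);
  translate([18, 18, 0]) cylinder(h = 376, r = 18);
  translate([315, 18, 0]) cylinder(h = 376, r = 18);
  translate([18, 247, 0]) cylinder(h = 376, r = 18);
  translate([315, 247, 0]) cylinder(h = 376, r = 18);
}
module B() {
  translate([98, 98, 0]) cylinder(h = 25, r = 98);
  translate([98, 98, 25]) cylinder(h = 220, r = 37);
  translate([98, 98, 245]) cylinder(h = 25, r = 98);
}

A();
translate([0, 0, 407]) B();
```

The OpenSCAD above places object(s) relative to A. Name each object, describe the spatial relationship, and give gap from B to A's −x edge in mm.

The spool's min-x is at 0; the stool's min-x is 0; gap = 0 mm.

A is a stool. B is a spool. The spool is on top of the stool. The gap from the spool to the stool's −x edge is 0 mm.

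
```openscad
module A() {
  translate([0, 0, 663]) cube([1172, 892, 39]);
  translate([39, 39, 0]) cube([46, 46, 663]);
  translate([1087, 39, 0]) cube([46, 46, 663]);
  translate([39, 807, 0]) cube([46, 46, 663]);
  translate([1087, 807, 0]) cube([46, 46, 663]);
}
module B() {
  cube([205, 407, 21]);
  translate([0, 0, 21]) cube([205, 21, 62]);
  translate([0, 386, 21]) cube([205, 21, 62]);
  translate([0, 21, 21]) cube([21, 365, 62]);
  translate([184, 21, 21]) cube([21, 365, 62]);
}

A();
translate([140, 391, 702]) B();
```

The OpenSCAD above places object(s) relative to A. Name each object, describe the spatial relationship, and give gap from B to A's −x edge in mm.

A is a table. B is an open box. The open box is on top of the table. The gap from the open box to the table's −x edge is 140 mm.

The open box's min-x is at 140; the table's min-x is 0; gap = 140 mm.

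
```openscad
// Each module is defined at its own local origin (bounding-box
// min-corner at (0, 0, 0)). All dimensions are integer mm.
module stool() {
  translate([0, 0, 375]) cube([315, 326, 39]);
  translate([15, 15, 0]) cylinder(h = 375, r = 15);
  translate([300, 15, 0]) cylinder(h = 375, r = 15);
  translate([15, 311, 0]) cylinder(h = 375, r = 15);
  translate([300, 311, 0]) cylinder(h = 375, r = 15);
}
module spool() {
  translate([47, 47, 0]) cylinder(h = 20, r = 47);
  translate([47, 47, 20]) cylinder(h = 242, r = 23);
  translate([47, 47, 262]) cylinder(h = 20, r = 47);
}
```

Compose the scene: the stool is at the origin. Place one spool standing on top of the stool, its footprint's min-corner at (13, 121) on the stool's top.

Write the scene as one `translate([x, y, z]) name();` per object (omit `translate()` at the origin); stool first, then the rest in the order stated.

stool();
translate([13, 121, 414]) spool();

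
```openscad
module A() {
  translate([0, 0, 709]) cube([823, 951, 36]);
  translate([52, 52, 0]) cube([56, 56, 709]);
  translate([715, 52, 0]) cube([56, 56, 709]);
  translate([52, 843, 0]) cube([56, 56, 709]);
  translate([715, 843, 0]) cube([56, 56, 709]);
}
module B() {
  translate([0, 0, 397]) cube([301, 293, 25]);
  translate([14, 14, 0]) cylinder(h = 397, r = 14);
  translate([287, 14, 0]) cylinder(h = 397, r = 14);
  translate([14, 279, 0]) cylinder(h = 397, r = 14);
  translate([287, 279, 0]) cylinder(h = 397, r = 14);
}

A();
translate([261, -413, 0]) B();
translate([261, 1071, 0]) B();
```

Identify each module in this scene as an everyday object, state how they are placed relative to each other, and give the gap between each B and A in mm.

Each stool's nearest face is 120 mm from the table's bounding box.

A is a table. B is a stool. Two stools sit around the table at the −y, +y sides. The gap between each stool and the table is 120 mm.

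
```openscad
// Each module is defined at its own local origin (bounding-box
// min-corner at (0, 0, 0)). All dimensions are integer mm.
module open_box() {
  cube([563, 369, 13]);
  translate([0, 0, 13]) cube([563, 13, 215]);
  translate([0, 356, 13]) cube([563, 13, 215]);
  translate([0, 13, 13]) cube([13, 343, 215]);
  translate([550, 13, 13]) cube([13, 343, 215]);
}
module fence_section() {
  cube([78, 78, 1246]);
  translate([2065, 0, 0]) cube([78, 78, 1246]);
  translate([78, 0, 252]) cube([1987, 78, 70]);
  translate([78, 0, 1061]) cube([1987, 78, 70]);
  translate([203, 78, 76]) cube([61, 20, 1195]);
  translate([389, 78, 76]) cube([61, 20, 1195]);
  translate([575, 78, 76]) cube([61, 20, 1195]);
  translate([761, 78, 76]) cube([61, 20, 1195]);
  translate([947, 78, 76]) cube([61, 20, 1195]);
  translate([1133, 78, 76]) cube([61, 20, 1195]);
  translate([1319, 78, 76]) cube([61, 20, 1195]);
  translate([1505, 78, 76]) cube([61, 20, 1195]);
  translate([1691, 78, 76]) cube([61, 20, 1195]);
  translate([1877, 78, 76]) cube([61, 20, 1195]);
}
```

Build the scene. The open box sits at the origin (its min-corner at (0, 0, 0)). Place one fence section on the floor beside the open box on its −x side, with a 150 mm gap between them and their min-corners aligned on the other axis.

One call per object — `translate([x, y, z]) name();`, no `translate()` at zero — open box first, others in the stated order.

open_box();
translate([-2293, 0, 0]) fence_section();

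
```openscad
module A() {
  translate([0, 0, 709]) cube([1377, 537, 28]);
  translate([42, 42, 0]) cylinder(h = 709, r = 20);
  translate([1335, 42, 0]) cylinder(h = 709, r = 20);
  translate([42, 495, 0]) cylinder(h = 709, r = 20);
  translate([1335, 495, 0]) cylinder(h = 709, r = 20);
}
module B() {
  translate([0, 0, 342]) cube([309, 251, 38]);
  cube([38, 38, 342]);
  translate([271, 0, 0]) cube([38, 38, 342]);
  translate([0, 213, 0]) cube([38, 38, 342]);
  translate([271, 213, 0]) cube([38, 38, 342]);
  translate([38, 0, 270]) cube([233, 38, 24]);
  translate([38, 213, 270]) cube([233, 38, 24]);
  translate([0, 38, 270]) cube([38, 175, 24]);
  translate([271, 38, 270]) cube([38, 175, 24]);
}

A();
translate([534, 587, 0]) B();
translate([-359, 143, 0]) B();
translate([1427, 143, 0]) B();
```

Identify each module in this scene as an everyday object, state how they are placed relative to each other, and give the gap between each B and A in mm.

Each stool's nearest face is 50 mm from the table's bounding box.

A is a table. B is a stool. Three stools sit around the table at the +y, −x, +x sides. The gap between each stool and the table is 50 mm.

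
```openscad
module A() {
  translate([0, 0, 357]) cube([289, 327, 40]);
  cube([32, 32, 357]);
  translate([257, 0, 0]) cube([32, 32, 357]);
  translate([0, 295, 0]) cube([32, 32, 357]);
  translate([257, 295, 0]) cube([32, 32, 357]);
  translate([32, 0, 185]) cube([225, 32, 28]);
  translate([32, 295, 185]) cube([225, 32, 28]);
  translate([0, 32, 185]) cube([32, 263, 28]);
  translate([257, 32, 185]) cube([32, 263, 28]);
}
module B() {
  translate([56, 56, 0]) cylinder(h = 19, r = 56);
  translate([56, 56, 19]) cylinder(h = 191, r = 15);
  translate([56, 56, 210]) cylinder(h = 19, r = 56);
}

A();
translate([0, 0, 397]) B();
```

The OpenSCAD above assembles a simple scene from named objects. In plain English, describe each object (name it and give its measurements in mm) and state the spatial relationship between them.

A is a simple wooden stool: a rectangular seat 289 mm (x) by 327 mm (y), 40 mm thick, top face at z = 397 mm, on four square legs, each 32×32 mm in cross-section. The legs rest on z = 0, each flush with a corner of the seat. Four stretchers, 32 mm wide and 28 mm tall, connect adjacent legs with their undersides at z = 185 mm, each running between the inner faces of the legs it joins and aligned with the legs' outer faces on the other axis.

B is a spool: two coaxial disc flanges of radius 56 mm and thickness 19 mm, joined by a core cylinder of radius 15 mm and height 191 mm. The lower flange rests on z = 0 and the three cylinders share a vertical axis.

The spool is on top of the stool.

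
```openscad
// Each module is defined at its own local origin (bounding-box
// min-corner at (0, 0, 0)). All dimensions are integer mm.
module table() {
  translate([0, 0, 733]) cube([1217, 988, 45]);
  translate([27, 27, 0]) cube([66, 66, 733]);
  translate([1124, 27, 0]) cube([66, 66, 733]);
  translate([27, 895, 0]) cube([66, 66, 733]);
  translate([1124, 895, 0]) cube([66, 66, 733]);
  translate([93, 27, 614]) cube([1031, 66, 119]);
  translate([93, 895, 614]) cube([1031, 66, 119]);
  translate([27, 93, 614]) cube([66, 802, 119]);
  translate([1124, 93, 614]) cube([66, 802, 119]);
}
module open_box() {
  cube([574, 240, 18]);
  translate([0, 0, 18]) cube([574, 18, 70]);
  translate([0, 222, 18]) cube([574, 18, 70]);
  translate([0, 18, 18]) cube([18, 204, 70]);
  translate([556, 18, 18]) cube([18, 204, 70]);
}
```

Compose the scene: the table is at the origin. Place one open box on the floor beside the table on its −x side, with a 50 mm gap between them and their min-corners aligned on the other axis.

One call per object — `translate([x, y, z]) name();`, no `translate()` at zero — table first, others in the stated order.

table();
translate([-624, 0, 0]) open_box();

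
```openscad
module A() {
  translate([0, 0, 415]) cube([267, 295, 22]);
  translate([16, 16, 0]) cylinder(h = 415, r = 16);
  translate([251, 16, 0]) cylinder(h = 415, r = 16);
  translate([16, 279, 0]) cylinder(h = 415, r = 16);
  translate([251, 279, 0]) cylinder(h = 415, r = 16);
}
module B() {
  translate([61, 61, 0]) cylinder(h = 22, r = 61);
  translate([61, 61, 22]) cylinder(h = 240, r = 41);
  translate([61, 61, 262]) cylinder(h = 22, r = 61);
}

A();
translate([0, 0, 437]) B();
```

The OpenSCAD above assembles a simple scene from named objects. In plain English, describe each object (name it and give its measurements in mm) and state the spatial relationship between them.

A is a four-legged stool. The seat is 267×295 mm, 22 mm thick, top at z = 437 mm. It stands on four round legs, each 32 mm in diameter, from z = 0 to the seat underside, each leg's axis is inset half a diameter from the nearest pair of seat edges (so the leg's bounding box is flush with the corner).

B is a spool: two coaxial disc flanges of radius 61 mm and thickness 22 mm, joined by a core cylinder of radius 41 mm and height 240 mm. The lower flange rests on z = 0 and the three cylinders share a vertical axis.

The spool is on top of the stool.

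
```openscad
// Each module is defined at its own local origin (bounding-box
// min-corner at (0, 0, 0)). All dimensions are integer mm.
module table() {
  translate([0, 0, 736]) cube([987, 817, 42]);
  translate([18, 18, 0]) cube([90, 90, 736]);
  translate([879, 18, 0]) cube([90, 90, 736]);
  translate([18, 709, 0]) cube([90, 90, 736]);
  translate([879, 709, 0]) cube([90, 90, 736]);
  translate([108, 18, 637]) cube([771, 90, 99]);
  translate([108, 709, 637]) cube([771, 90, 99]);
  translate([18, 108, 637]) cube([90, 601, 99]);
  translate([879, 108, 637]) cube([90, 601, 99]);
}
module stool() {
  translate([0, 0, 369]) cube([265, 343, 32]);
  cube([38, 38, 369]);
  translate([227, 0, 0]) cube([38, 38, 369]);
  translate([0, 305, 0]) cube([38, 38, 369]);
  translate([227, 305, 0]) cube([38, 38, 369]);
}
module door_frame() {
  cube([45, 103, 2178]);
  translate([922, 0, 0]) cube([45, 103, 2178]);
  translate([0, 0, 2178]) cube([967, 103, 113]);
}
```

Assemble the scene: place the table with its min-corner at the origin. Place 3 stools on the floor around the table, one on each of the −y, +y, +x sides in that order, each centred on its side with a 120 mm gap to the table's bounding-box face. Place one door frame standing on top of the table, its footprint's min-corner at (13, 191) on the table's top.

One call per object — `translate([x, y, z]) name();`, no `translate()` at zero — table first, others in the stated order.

table();
translate([361, -463, 0]) stool();
translate([361, 937, 0]) stool();
translate([1107, 237, 0]) stool();
translate([13, 191, 778]) door_frame();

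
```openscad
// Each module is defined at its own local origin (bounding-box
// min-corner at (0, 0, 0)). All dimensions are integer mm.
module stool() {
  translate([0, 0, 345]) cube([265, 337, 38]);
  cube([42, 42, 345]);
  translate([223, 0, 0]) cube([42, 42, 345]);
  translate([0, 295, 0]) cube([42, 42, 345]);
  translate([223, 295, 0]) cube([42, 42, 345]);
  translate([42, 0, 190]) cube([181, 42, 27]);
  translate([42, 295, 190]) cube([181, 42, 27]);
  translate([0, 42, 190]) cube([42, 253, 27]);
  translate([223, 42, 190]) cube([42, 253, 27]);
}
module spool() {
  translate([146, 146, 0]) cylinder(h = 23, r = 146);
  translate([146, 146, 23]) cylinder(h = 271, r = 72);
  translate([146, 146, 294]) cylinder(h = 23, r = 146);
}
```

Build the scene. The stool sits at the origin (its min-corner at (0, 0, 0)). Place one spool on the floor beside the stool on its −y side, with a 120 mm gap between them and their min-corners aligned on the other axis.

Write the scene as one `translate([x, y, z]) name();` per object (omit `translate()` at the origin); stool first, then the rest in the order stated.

stool();
translate([0, -412, 0]) spool();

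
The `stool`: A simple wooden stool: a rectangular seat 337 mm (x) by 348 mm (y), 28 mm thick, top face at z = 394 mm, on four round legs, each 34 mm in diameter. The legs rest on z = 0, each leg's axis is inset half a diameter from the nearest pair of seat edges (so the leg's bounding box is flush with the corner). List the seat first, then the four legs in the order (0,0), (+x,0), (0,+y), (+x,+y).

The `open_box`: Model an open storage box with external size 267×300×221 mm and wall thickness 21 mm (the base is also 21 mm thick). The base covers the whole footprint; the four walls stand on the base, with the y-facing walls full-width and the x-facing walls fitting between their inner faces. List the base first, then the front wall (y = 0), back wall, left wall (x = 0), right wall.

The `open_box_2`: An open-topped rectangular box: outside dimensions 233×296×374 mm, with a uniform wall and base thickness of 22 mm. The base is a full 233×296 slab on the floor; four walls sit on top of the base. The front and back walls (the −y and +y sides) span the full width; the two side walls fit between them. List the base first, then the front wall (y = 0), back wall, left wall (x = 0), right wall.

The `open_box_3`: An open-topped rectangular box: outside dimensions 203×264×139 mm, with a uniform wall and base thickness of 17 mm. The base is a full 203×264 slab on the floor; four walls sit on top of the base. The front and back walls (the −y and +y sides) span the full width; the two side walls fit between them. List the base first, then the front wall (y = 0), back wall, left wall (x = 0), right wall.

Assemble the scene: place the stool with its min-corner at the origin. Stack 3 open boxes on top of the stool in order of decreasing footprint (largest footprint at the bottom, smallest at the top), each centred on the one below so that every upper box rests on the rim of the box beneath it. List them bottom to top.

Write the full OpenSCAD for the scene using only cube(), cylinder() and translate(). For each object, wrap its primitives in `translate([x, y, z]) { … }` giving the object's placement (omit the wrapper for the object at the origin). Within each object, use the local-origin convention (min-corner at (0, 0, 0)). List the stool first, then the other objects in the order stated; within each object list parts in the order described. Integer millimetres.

translate([0, 0, 366]) cube([337, 348, 28]);
translate([17, 17, 0]) cylinder(h = 366, r = 17);
translate([320, 17, 0]) cylinder(h = 366, r = 17);
translate([17, 331, 0]) cylinder(h = 366, r = 17);
translate([320, 331, 0]) cylinder(h = 366, r = 17);
translate([35, 24, 394]) {
  cube([267, 300, 21]);
  translate([0, 0, 21]) cube([267, 21, 200]);
  translate([0, 279, 21]) cube([267, 21, 200]);
  translate([0, 21, 21]) cube([21, 258, 200]);
  translate([246, 21, 21]) cube([21, 258, 200]);
}
translate([52, 26, 615]) {
  cube([233, 296, 22]);
  translate([0, 0, 22]) cube([233, 22, 352]);
  translate([0, 274, 22]) cube([233, 22, 352]);
  translate([0, 22, 22]) cube([22, 252, 352]);
  translate([211, 22, 22]) cube([22, 252, 352]);
}
translate([67, 42, 989]) {
  cube([203, 264, 17]);
  translate([0, 0, 17]) cube([203, 17, 122]);
  translate([0, 247, 17]) cube([203, 17, 122]);
  translate([0, 17, 17]) cube([17, 230, 122]);
  translate([186, 17, 17]) cube([17, 230, 122]);
}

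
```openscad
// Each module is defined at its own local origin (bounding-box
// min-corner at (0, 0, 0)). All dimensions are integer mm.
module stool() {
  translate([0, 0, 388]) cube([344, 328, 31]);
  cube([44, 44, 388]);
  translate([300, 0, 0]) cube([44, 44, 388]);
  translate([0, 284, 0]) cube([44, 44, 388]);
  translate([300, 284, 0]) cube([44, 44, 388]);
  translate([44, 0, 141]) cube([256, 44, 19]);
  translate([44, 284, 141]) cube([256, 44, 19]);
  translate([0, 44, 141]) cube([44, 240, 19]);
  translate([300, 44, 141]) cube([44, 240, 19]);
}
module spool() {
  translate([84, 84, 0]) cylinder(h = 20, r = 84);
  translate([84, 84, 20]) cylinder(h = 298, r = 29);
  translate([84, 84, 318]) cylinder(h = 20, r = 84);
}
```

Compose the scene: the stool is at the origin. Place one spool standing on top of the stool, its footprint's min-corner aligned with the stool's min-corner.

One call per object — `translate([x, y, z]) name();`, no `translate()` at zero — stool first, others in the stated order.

stool();
translate([0, 0, 419]) spool();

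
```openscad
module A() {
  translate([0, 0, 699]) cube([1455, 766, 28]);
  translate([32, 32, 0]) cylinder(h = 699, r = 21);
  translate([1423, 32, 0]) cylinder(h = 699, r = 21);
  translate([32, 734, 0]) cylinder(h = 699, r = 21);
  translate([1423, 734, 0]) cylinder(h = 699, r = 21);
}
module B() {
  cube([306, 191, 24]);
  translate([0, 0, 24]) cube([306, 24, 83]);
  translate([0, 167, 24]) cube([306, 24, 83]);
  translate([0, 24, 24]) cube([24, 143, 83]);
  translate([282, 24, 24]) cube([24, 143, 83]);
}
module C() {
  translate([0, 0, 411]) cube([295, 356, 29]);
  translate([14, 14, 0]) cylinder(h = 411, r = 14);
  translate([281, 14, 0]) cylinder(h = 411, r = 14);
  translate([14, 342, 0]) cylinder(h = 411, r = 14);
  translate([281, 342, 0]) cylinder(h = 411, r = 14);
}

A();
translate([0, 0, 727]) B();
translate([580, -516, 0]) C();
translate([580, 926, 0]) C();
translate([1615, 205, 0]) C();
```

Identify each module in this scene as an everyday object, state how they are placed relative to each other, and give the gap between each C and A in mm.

A is a table. B is an open box. C is a stool. The open box is on top of the table. Three stools sit around the table at the −y, +y, +x sides. The gap between each stool and the table is 160 mm.

Each stool's nearest face is 160 mm from the table's bounding box.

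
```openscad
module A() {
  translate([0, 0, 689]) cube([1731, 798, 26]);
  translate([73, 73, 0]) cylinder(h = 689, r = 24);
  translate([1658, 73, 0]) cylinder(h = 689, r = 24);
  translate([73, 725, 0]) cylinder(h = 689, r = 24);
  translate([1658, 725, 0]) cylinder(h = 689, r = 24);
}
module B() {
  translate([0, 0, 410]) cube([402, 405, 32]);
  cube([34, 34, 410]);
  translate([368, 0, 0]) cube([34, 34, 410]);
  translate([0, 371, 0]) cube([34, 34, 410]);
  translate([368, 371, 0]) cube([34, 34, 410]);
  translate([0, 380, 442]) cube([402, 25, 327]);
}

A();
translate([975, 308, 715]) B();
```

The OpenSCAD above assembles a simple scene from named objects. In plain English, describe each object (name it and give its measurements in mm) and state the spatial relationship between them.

A is a table: top 1731 mm (x) × 798 mm (y), 26 mm thick, upper face at z = 715 mm, on four round legs of 48 mm diameter, each leg's bounding box inset 49 mm from the nearest pair of top edges, running from z = 0 to the bottom of the top.

B is a chair. The seat is a 402×405×32 mm slab with its top at z = 442 mm, on four 34×34 mm corner legs (flush with the seat edges, standing on z = 0). A flat backrest 25 mm thick, 327 mm tall, spans the full seat width and rises from the seat top along its +y edge, rear face flush with the rear of the seat.

The chair is on top of the table.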